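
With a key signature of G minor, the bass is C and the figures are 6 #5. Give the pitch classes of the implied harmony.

C, Eb, G#, A

The written figures 6 #5 are shorthand for 6/5/3: the 3 is implied.
A third above C in this key is Eb.
A fifth above C in this key is G, raised to G# by the sharp.
A sixth above C in this key is A.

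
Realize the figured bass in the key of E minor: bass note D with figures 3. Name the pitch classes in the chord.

The written figures 3 are shorthand for 5/3: the 5 is implied.
A third above D in this key is F#.
A fifth above D in this key is A.
Together with the bass D, this spells D major in root position.

D, F#, A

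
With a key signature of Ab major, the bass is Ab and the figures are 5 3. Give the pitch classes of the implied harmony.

A third above Ab in this key is C.
A fifth above Ab in this key is Eb.
Together with the bass Ab, this spells Ab major in root position.

Ab, C, Eb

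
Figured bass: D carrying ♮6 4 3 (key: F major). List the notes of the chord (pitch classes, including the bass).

D, F, G, B

A third above D in this key is F.
A fourth above D in this key is G.
A sixth above D in this key is Bb, made natural (B) by the ♮ figure.
Together with the bass D, this spells G dominant seventh in second inversion.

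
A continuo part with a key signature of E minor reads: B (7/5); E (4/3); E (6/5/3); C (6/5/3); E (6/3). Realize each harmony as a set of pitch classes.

B, D, F#, A | E, G, A, C | E, G, B, C | C, E, G, A | E, G, C

B (7/5/3): B, D, F#, A.
E (6/4/3): E, G, A, C.
E (6/5/3): E, G, B, C.
C (6/5/3): C, E, G, A.
E (6/3): E, G, C.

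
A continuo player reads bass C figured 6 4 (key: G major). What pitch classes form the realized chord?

C, F#, A

A fourth above C in this key is F#.
A sixth above C in this key is A.
Together with the bass C, this spells F# diminished in second inversion.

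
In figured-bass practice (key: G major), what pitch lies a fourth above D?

G

Counting 3 letter steps above D lands on G; in G major, that letter is G.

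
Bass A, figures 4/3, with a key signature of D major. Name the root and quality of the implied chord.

The figures 4/3 indicate a seventh chord in second inversion.
In second inversion the root lies a fourth above the bass: a fourth above A in D major is D.
The chord tones are A, C#, D, F#, giving D major seventh.

D major seventh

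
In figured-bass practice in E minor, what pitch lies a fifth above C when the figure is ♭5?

Gb

Counting 4 letter steps above C lands on G; in E minor, that letter is G.
The b5 figure lowers it a semitone, giving Gb.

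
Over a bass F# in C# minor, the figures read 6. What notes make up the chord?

The written figures 6 are shorthand for 6/3: the 3 is implied.
A third above F# in this key is A.
A sixth above F# in this key is D#.
Together with the bass F#, this spells D# diminished in first inversion.

F#, A, D#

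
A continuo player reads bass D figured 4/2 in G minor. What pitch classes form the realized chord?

The written figures 4/2 are shorthand for 6/4/2: the 6 is implied.
A second above D in this key is Eb.
A fourth above D in this key is G.
A sixth above D in this key is Bb.
Together with the bass D, this spells Eb major seventh in third inversion.

D, Eb, G, Bb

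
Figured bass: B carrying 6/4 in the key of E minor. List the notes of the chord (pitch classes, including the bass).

A fourth above B in this key is E.
A sixth above B in this key is G.
Together with the bass B, this spells E minor in second inversion.

B, E, G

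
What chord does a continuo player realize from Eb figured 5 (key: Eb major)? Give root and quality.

The figures 5 indicate a triad in root position.
In root position the bass is the root, so the root is Eb.
The chord tones are Eb, G, Bb, giving Eb major.

Eb major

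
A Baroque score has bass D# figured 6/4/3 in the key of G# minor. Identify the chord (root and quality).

The figures 6/4/3 indicate a seventh chord in second inversion.
In second inversion the root lies a fourth above the bass: a fourth above D# in G# minor is G#.
The chord tones are D#, F#, G#, B, giving G# minor seventh.

G# minor seventh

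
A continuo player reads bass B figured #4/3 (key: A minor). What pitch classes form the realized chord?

B, D, E#, G

The written figures #4/3 are shorthand for 6/4/3: the 6 is implied.
A third above B in this key is D.
A fourth above B in this key is E, raised to E# by the sharp.
A sixth above B in this key is G.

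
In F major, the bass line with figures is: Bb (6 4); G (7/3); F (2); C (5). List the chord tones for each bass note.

Bb, E, G | G, Bb, D, F | F, G, Bb, D | C, E, G

Bb (6/4): Bb, E, G.
G (7/5/3): G, Bb, D, F.
F (6/4/2): F, G, Bb, D.
C (5/3): C, E, G.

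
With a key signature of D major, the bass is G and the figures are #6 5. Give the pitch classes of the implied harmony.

The written figures #6 5 are shorthand for 6/5/3: the 3 is implied.
A third above G in this key is B.
A fifth above G in this key is D.
A sixth above G in this key is E, raised to E# by the sharp.

G, B, D, E#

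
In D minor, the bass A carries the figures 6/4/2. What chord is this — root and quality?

Bb major seventh

The figures 6/4/2 indicate a seventh chord in third inversion.
In third inversion the root lies a second above the bass: a second above A in D minor is Bb.
The chord tones are A, Bb, D, F, giving Bb major seventh.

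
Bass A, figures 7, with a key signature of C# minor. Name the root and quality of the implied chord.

A major seventh

The figures 7 indicate a seventh chord in root position.
In root position the bass is the root, so the root is A.
The chord tones are A, C#, E, G#, giving A major seventh.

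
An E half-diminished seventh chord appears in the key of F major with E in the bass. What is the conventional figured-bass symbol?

7

E is the root of E half-diminished seventh, so the chord is in root position.
A seventh chord in root position is figured 7/5/3, conventionally abbreviated 7.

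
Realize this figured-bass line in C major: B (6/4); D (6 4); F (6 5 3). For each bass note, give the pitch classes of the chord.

B (6/4): B, E, G.
D (6/4): D, G, B.
F (6/5/3): F, A, C, D.

B, E, G | D, G, B | F, A, C, D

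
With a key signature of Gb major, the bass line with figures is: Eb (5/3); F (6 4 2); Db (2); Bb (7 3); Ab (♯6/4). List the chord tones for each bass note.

Eb (5/3): Eb, Gb, Bb.
F (6/4/2): F, Gb, Bb, Db.
Db (6/4/2): Db, Eb, Gb, Bb.
Bb (7/5/3): Bb, Db, F, Ab.
Ab (#6/4): Ab, Db, F#.

Eb, Gb, Bb | F, Gb, Bb, Db | Db, Eb, Gb, Bb | Bb, Db, F, Ab | Ab, Db, F#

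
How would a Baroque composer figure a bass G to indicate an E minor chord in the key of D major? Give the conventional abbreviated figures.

G is the third of E minor, so the chord is in first inversion.
A triad in first inversion is figured 6/3, conventionally abbreviated 6.

6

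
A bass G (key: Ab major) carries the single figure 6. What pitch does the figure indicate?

Eb

Counting 5 letter steps above G lands on E; in Ab major, that letter is Eb.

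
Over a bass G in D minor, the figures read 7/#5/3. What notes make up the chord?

G, Bb, D#, F

A third above G in this key is Bb.
A fifth above G in this key is D, raised to D# by the sharp.
A seventh above G in this key is F.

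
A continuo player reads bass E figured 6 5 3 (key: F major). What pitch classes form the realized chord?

A third above E in this key is G.
A fifth above E in this key is Bb.
A sixth above E in this key is C.
Together with the bass E, this spells C dominant seventh in first inversion.

E, G, Bb, C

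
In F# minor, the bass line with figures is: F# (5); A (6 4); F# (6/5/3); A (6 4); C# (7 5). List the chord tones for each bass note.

F#, A, C# | A, D, F# | F#, A, C#, D | A, D, F# | C#, E, G#, B

F# (5/3): F#, A, C#.
A (6/4): A, D, F#.
F# (6/5/3): F#, A, C#, D.
A (6/4): A, D, F#.
C# (7/5/3): C#, E, G#, B.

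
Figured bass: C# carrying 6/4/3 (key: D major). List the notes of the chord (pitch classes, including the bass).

A third above C# in this key is E.
A fourth above C# in this key is F#.
A sixth above C# in this key is A.
Together with the bass C#, this spells F# minor seventh in second inversion.

C#, E, F#, A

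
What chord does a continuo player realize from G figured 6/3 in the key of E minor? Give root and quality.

E minor

The figures 6/3 indicate a triad in first inversion.
In first inversion the root lies a sixth above the bass: a sixth above G in E minor is E.
The chord tones are G, B, E, giving E minor.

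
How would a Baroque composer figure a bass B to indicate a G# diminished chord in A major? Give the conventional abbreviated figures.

6

B is the third of G# diminished, so the chord is in first inversion.
A triad in first inversion is figured 6/3, conventionally abbreviated 6.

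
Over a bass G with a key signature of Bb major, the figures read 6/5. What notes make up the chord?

G, Bb, D, Eb

The written figures 6/5 are shorthand for 6/5/3: the 3 is implied.
A third above G in this key is Bb.
A fifth above G in this key is D.
A sixth above G in this key is Eb.
Together with the bass G, this spells Eb major seventh in first inversion.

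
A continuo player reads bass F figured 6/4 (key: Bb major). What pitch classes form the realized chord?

F, Bb, D

A fourth above F in this key is Bb.
A sixth above F in this key is D.
Together with the bass F, this spells Bb major in second inversion.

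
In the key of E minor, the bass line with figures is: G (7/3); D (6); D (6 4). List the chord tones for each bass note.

G, B, D, F# | D, F#, B | D, G, B

G (7/5/3): G, B, D, F#.
D (6/3): D, F#, B.
D (6/4): D, G, B.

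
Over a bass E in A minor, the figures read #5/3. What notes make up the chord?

A third above E in this key is G.
A fifth above E in this key is B, raised to B# by the sharp.

E, G, B#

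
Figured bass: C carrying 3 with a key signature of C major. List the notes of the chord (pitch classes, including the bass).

C, E, G

The written figures 3 are shorthand for 5/3: the 5 is implied.
A third above C in this key is E.
A fifth above C in this key is G.
Together with the bass C, this spells C major in root position.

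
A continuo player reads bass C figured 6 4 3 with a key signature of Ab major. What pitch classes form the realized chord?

A third above C in this key is Eb.
A fourth above C in this key is F.
A sixth above C in this key is Ab.
Together with the bass C, this spells F minor seventh in second inversion.

C, Eb, F, Ab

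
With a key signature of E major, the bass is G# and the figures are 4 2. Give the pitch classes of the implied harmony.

The written figures 4 2 are shorthand for 6/4/2: the 6 is implied.
A second above G# in this key is A.
A fourth above G# in this key is C#.
A sixth above G# in this key is E.
Together with the bass G#, this spells A major seventh in third inversion.

G#, A, C#, E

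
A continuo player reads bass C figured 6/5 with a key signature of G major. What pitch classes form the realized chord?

C, E, G, A

The written figures 6/5 are shorthand for 6/5/3: the 3 is implied.
A third above C in this key is E.
A fifth above C in this key is G.
A sixth above C in this key is A.
Together with the bass C, this spells A minor seventh in first inversion.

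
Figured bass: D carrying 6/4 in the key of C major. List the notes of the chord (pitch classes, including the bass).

A fourth above D in this key is G.
A sixth above D in this key is B.
Together with the bass D, this spells G major in second inversion.

D, G, B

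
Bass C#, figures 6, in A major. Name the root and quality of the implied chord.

A major

The figures 6 indicate a triad in first inversion.
In first inversion the root lies a sixth above the bass: a sixth above C# in A major is A.
The chord tones are C#, E, A, giving A major.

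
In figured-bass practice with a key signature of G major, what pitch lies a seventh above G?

F#

Counting 6 letter steps above G lands on F; in G major, that letter is F#.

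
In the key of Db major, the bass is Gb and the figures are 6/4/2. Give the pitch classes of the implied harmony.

Gb, Ab, C, Eb

A second above Gb in this key is Ab.
A fourth above Gb in this key is C.
A sixth above Gb in this key is Eb.
Together with the bass Gb, this spells Ab dominant seventh in third inversion.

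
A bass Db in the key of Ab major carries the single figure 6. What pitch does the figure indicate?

Bb

Counting 5 letter steps above Db lands on B; in Ab major, that letter is Bb.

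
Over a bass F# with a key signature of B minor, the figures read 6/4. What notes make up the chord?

A fourth above F# in this key is B.
A sixth above F# in this key is D.
Together with the bass F#, this spells B minor in second inversion.

F#, B, D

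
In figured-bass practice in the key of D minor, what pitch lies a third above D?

F

Counting 2 letter steps above D lands on F; in D minor, that letter is F.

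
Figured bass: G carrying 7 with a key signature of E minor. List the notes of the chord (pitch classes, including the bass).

G, B, D, F#

The written figures 7 are shorthand for 7/5/3: the 5/3 are implied.
A third above G in this key is B.
A fifth above G in this key is D.
A seventh above G in this key is F#.
Together with the bass G, this spells G major seventh in root position.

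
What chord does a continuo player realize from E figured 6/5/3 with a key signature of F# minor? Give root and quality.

C# minor seventh

The figures 6/5/3 indicate a seventh chord in first inversion.
In first inversion the root lies a sixth above the bass: a sixth above E in F# minor is C#.
The chord tones are E, G#, B, C#, giving C# minor seventh.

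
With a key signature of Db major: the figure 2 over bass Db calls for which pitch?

Counting 1 letter step above Db lands on E; in Db major, that letter is Eb.

Eb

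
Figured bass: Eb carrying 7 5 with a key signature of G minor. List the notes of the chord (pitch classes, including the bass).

Eb, G, Bb, D

The written figures 7 5 are shorthand for 7/5/3: the 3 is implied.
A third above Eb in this key is G.
A fifth above Eb in this key is Bb.
A seventh above Eb in this key is D.
Together with the bass Eb, this spells Eb major seventh in root position.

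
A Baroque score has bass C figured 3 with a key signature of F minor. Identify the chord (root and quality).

The figures 3 indicate a triad in root position.
In root position the bass is the root, so the root is C.
The chord tones are C, Eb, G, giving C minor.

C minor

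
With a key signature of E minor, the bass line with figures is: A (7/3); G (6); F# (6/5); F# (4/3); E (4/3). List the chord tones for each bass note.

A, C, E, G | G, B, E | F#, A, C, D | F#, A, B, D | E, G, A, C

A (7/5/3): A, C, E, G.
G (6/3): G, B, E.
F# (6/5/3): F#, A, C, D.
F# (6/4/3): F#, A, B, D.
E (6/4/3): E, G, A, C.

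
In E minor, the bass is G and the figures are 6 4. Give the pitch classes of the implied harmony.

A fourth above G in this key is C.
A sixth above G in this key is E.
Together with the bass G, this spells C major in second inversion.

G, C, E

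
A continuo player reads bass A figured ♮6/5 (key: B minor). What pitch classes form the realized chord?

A, C#, E, F

The written figures ♮6/5 are shorthand for 6/5/3: the 3 is implied.
A third above A in this key is C#.
A fifth above A in this key is E.
A sixth above A in this key is F#, made natural (F) by the ♮ figure.
Together with the bass A, this spells F augmented major seventh in first inversion.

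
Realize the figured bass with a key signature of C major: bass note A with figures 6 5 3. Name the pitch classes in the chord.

A, C, E, F

A third above A in this key is C.
A fifth above A in this key is E.
A sixth above A in this key is F.
Together with the bass A, this spells F major seventh in first inversion.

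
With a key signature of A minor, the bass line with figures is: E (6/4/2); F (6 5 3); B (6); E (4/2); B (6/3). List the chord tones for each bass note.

E, F, A, C | F, A, C, D | B, D, G | E, F, A, C | B, D, G

E (6/4/2): E, F, A, C.
F (6/5/3): F, A, C, D.
B (6/3): B, D, G.
E (6/4/2): E, F, A, C.
B (6/3): B, D, G.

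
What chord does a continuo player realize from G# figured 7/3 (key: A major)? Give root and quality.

G# half-diminished seventh

The figures 7/3 indicate a seventh chord in root position.
In root position the bass is the root, so the root is G#.
The chord tones are G#, B, D, F#, giving G# half-diminished seventh.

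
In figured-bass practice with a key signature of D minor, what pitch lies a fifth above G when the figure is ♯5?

Counting 4 letter steps above G lands on D; in D minor, that letter is D.
The #5 figure raises it a semitone, giving D#.

D#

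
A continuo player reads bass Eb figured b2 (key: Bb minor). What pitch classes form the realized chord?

The written figures b2 are shorthand for 6/4/2: the 6/4 are implied.
A second above Eb in this key is F, lowered to Fb by the flat.
A fourth above Eb in this key is Ab.
A sixth above Eb in this key is C.
Together with the bass Eb, this spells Fb augmented major seventh in third inversion.

Eb, Fb, Ab, C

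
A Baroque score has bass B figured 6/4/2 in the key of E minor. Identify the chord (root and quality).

The figures 6/4/2 indicate a seventh chord in third inversion.
In third inversion the root lies a second above the bass: a second above B in E minor is C.
The chord tones are B, C, E, G, giving C major seventh.

C major seventh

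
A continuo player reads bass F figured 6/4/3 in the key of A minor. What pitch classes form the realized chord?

A third above F in this key is A.
A fourth above F in this key is B.
A sixth above F in this key is D.
Together with the bass F, this spells B half-diminished seventh in second inversion.

F, A, B, D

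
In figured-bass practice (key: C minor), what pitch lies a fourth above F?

Counting 3 letter steps above F lands on B; in C minor, that letter is Bb.

Bb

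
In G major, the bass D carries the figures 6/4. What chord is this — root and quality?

G major

The figures 6/4 indicate a triad in second inversion.
In second inversion the root lies a fourth above the bass: a fourth above D in G major is G.
The chord tones are D, G, B, giving G major.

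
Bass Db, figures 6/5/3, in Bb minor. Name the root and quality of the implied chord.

The figures 6/5/3 indicate a seventh chord in first inversion.
In first inversion the root lies a sixth above the bass: a sixth above Db in Bb minor is Bb.
The chord tones are Db, F, Ab, Bb, giving Bb minor seventh.

Bb minor seventh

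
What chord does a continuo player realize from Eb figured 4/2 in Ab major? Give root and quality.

The figures 4/2 indicate a seventh chord in third inversion.
In third inversion the root lies a second above the bass: a second above Eb in Ab major is F.
The chord tones are Eb, F, Ab, C, giving F minor seventh.

F minor seventh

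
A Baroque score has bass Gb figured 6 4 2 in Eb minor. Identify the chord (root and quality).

Ab minor seventh

The figures 6 4 2 indicate a seventh chord in third inversion.
In third inversion the root lies a second above the bass: a second above Gb in Eb minor is Ab.
The chord tones are Gb, Ab, Cb, Eb, giving Ab minor seventh.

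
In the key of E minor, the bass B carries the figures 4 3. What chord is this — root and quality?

The figures 4 3 indicate a seventh chord in second inversion.
In second inversion the root lies a fourth above the bass: a fourth above B in E minor is E.
The chord tones are B, D, E, G, giving E minor seventh.

E minor seventh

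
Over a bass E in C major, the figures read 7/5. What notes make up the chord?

The written figures 7/5 are shorthand for 7/5/3: the 3 is implied.
A third above E in this key is G.
A fifth above E in this key is B.
A seventh above E in this key is D.
Together with the bass E, this spells E minor seventh in root position.

E, G, B, D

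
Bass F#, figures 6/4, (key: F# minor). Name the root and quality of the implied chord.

The figures 6/4 indicate a triad in second inversion.
In second inversion the root lies a fourth above the bass: a fourth above F# in F# minor is B.
The chord tones are F#, B, D, giving B minor.

B minor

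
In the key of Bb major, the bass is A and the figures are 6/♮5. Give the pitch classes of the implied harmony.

The written figures 6/♮5 are shorthand for 6/5/3: the 3 is implied.
A third above A in this key is C.
A fifth above A in this key is Eb, made natural (E) by the ♮ figure.
A sixth above A in this key is F.
Together with the bass A, this spells F major seventh in first inversion.

A, C, E, F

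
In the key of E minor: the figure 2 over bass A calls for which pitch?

B

Counting 1 letter step above A lands on B; in E minor, that letter is B.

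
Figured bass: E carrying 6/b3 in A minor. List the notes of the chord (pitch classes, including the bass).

A third above E in this key is G, lowered to Gb by the flat.
A sixth above E in this key is C.

E, Gb, C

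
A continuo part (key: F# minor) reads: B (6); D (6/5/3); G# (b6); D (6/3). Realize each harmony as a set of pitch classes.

B, D, G# | D, F#, A, B | G#, B, Eb | D, F#, B

B (6/3): B, D, G#.
D (6/5/3): D, F#, A, B.
G# (b6/3): G#, B, Eb.
D (6/3): D, F#, B.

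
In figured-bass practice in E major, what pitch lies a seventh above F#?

Counting 6 letter steps above F# lands on E; in E major, that letter is E.

E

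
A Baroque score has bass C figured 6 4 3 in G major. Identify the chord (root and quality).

The figures 6 4 3 indicate a seventh chord in second inversion.
In second inversion the root lies a fourth above the bass: a fourth above C in G major is F#.
The chord tones are C, E, F#, A, giving F# half-diminished seventh.

F# half-diminished seventh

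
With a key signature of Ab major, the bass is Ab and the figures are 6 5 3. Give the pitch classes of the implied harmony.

Ab, C, Eb, F

A third above Ab in this key is C.
A fifth above Ab in this key is Eb.
A sixth above Ab in this key is F.
Together with the bass Ab, this spells F minor seventh in first inversion.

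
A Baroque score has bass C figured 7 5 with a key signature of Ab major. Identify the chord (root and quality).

C minor seventh

The figures 7 5 indicate a seventh chord in root position.
In root position the bass is the root, so the root is C.
The chord tones are C, Eb, G, Bb, giving C minor seventh.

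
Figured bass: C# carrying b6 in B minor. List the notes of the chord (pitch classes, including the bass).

C#, E, Ab

The written figures b6 are shorthand for 6/3: the 3 is implied.
A third above C# in this key is E.
A sixth above C# in this key is A, lowered to Ab by the flat.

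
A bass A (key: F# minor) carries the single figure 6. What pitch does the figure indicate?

F#

Counting 5 letter steps above A lands on F; in F# minor, that letter is F#.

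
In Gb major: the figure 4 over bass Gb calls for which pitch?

Cb

Counting 3 letter steps above Gb lands on C; in Gb major, that letter is Cb.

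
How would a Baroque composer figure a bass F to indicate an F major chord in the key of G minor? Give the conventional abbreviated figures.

F is the root of F major, so the chord is in root position.
A triad in root position is figured 5/3, conventionally abbreviated (no figures — root-position triad).

no figures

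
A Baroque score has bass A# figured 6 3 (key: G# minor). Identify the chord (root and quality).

The figures 6 3 indicate a triad in first inversion.
In first inversion the root lies a sixth above the bass: a sixth above A# in G# minor is F#.
The chord tones are A#, C#, F#, giving F# major.

F# major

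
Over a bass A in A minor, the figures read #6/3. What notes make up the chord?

A, C, F#

A third above A in this key is C.
A sixth above A in this key is F, raised to F# by the sharp.
Together with the bass A, this spells F# diminished in first inversion.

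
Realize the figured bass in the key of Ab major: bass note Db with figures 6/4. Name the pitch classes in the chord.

A fourth above Db in this key is G.
A sixth above Db in this key is Bb.
Together with the bass Db, this spells G diminished in second inversion.

Db, G, Bb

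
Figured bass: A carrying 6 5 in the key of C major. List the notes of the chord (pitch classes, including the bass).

A, C, E, F

The written figures 6 5 are shorthand for 6/5/3: the 3 is implied.
A third above A in this key is C.
A fifth above A in this key is E.
A sixth above A in this key is F.
Together with the bass A, this spells F major seventh in first inversion.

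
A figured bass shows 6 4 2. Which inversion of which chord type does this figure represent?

seventh chord, third inversion

Intervals of 6/4/2 above the bass form a seventh chord; the bass is the seventh, so this is third inversion.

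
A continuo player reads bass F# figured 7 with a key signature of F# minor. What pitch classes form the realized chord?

The written figures 7 are shorthand for 7/5/3: the 5/3 are implied.
A third above F# in this key is A.
A fifth above F# in this key is C#.
A seventh above F# in this key is E.
Together with the bass F#, this spells F# minor seventh in root position.

F#, A, C#, E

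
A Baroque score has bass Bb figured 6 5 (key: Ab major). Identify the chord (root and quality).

The figures 6 5 indicate a seventh chord in first inversion.
In first inversion the root lies a sixth above the bass: a sixth above Bb in Ab major is G.
The chord tones are Bb, Db, F, G, giving G half-diminished seventh.

G half-diminished seventh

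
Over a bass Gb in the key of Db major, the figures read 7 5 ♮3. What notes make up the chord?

Gb, B, Db, F

A third above Gb in this key is Bb, made natural (B) by the ♮ figure.
A fifth above Gb in this key is Db.
A seventh above Gb in this key is F.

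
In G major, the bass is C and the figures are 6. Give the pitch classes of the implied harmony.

C, E, A

The written figures 6 are shorthand for 6/3: the 3 is implied.
A third above C in this key is E.
A sixth above C in this key is A.
Together with the bass C, this spells A minor in first inversion.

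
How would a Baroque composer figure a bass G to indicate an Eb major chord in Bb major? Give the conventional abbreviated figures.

6

G is the third of Eb major, so the chord is in first inversion.
A triad in first inversion is figured 6/3, conventionally abbreviated 6.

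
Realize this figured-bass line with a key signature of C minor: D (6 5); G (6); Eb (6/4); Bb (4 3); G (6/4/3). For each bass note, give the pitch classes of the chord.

D, F, Ab, Bb | G, Bb, Eb | Eb, Ab, C | Bb, D, Eb, G | G, Bb, C, Eb

D (6/5/3): D, F, Ab, Bb.
G (6/3): G, Bb, Eb.
Eb (6/4): Eb, Ab, C.
Bb (6/4/3): Bb, D, Eb, G.
G (6/4/3): G, Bb, C, Eb.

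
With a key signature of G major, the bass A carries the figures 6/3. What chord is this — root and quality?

The figures 6/3 indicate a triad in first inversion.
In first inversion the root lies a sixth above the bass: a sixth above A in G major is F#.
The chord tones are A, C, F#, giving F# diminished.

F# diminished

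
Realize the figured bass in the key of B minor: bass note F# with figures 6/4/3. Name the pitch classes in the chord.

F#, A, B, D

A third above F# in this key is A.
A fourth above F# in this key is B.
A sixth above F# in this key is D.
Together with the bass F#, this spells B minor seventh in second inversion.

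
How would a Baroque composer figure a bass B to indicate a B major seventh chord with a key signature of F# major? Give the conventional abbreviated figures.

B is the root of B major seventh, so the chord is in root position.
A seventh chord in root position is figured 7/5/3, conventionally abbreviated 7.

7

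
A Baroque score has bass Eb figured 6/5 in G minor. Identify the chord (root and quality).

The figures 6/5 indicate a seventh chord in first inversion.
In first inversion the root lies a sixth above the bass: a sixth above Eb in G minor is C.
The chord tones are Eb, G, Bb, C, giving C minor seventh.

C minor seventh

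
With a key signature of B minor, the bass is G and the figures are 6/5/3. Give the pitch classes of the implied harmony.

A third above G in this key is B.
A fifth above G in this key is D.
A sixth above G in this key is E.
Together with the bass G, this spells E minor seventh in first inversion.

G, B, D, E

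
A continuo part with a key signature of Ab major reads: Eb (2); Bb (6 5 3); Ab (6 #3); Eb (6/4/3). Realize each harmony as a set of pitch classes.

Eb, F, Ab, C | Bb, Db, F, G | Ab, C#, F | Eb, G, Ab, C

Eb (6/4/2): Eb, F, Ab, C.
Bb (6/5/3): Bb, Db, F, G.
Ab (6/#3): Ab, C#, F.
Eb (6/4/3): Eb, G, Ab, C.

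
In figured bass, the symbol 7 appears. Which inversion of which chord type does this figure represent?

seventh chord, root position

7 is shorthand for 7/5/3.
Intervals of 7/5/3 above the bass form a seventh chord; the bass is the root, so this is root position.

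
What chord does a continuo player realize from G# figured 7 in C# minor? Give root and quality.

G# minor seventh

The figures 7 indicate a seventh chord in root position.
In root position the bass is the root, so the root is G#.
The chord tones are G#, B, D#, F#, giving G# minor seventh.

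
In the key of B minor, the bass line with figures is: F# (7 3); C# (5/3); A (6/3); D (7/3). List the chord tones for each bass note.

F# (7/5/3): F#, A, C#, E.
C# (5/3): C#, E, G.
A (6/3): A, C#, F#.
D (7/5/3): D, F#, A, C#.

F#, A, C#, E | C#, E, G | A, C#, F# | D, F#, A, C#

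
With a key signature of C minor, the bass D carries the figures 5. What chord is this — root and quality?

The figures 5 indicate a triad in root position.
In root position the bass is the root, so the root is D.
The chord tones are D, F, Ab, giving D diminished.

D diminished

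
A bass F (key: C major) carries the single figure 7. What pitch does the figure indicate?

Counting 6 letter steps above F lands on E; in C major, that letter is E.

E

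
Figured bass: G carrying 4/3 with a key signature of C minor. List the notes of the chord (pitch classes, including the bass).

The written figures 4/3 are shorthand for 6/4/3: the 6 is implied.
A third above G in this key is Bb.
A fourth above G in this key is C.
A sixth above G in this key is Eb.
Together with the bass G, this spells C minor seventh in second inversion.

G, Bb, C, Eb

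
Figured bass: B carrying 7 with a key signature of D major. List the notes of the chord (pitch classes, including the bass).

The written figures 7 are shorthand for 7/5/3: the 5/3 are implied.
A third above B in this key is D.
A fifth above B in this key is F#.
A seventh above B in this key is A.
Together with the bass B, this spells B minor seventh in root position.

B, D, F#, A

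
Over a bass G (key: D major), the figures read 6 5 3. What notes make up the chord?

G, B, D, E

A third above G in this key is B.
A fifth above G in this key is D.
A sixth above G in this key is E.
Together with the bass G, this spells E minor seventh in first inversion.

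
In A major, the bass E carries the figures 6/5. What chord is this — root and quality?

C# minor seventh

The figures 6/5 indicate a seventh chord in first inversion.
In first inversion the root lies a sixth above the bass: a sixth above E in A major is C#.
The chord tones are E, G#, B, C#, giving C# minor seventh.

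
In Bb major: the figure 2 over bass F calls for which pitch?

G

Counting 1 letter step above F lands on G; in Bb major, that letter is G.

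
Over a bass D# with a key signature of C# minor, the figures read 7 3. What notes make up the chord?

The written figures 7 3 are shorthand for 7/5/3: the 5 is implied.
A third above D# in this key is F#.
A fifth above D# in this key is A.
A seventh above D# in this key is C#.
Together with the bass D#, this spells D# half-diminished seventh in root position.

D#, F#, A, C#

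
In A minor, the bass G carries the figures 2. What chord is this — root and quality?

A minor seventh

The figures 2 indicate a seventh chord in third inversion.
In third inversion the root lies a second above the bass: a second above G in A minor is A.
The chord tones are G, A, C, E, giving A minor seventh.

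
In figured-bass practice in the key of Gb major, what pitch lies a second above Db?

Counting 1 letter step above Db lands on E; in Gb major, that letter is Eb.

Eb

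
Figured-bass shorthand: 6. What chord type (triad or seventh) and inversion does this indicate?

6 is shorthand for 6/3.
Intervals of 6/3 above the bass form a triad; the bass is the third, so this is first inversion.

triad, first inversion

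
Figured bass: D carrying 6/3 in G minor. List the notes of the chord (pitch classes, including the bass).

A third above D in this key is F.
A sixth above D in this key is Bb.
Together with the bass D, this spells Bb major in first inversion.

D, F, Bb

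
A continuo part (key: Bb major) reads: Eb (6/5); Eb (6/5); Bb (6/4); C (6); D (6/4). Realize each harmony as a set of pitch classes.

Eb (6/5/3): Eb, G, Bb, C.
Eb (6/5/3): Eb, G, Bb, C.
Bb (6/4): Bb, Eb, G.
C (6/3): C, Eb, A.
D (6/4): D, G, Bb.

Eb, G, Bb, C | Eb, G, Bb, C | Bb, Eb, G | C, Eb, A | D, G, Bb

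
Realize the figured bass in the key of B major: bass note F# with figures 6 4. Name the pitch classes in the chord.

A fourth above F# in this key is B.
A sixth above F# in this key is D#.
Together with the bass F#, this spells B major in second inversion.

F#, B, D#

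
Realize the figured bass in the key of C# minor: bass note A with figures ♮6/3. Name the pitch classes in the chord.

A, C#, F

A third above A in this key is C#.
A sixth above A in this key is F#, made natural (F) by the ♮ figure.
Together with the bass A, this spells F augmented in first inversion.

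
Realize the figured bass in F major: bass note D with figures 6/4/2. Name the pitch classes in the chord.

A second above D in this key is E.
A fourth above D in this key is G.
A sixth above D in this key is Bb.
Together with the bass D, this spells E half-diminished seventh in third inversion.

D, E, G, Bb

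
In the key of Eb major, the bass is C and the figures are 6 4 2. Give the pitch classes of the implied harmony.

A second above C in this key is D.
A fourth above C in this key is F.
A sixth above C in this key is Ab.
Together with the bass C, this spells D half-diminished seventh in third inversion.

C, D, F, Ab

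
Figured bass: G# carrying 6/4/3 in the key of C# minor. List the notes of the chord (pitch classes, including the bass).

A third above G# in this key is B.
A fourth above G# in this key is C#.
A sixth above G# in this key is E.
Together with the bass G#, this spells C# minor seventh in second inversion.

G#, B, C#, E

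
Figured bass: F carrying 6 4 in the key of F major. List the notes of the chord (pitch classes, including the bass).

A fourth above F in this key is Bb.
A sixth above F in this key is D.
Together with the bass F, this spells Bb major in second inversion.

F, Bb, D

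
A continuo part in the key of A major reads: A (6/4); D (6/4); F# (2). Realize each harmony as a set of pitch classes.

A (6/4): A, D, F#.
D (6/4): D, G#, B.
F# (6/4/2): F#, G#, B, D.

A, D, F# | D, G#, B | F#, G#, B, D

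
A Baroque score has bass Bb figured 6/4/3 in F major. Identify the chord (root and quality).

E half-diminished seventh

The figures 6/4/3 indicate a seventh chord in second inversion.
In second inversion the root lies a fourth above the bass: a fourth above Bb in F major is E.
The chord tones are Bb, D, E, G, giving E half-diminished seventh.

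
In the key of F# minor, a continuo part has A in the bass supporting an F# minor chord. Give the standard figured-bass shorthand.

A is the third of F# minor, so the chord is in first inversion.
A triad in first inversion is figured 6/3, conventionally abbreviated 6.

6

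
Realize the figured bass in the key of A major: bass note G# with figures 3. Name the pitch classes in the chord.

The written figures 3 are shorthand for 5/3: the 5 is implied.
A third above G# in this key is B.
A fifth above G# in this key is D.
Together with the bass G#, this spells G# diminished in root position.

G#, B, D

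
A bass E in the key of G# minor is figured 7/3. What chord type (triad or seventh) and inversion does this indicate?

7/3 is shorthand for 7/5/3.
Intervals of 7/5/3 above the bass form a seventh chord; the bass is the root, so this is root position.

seventh chord, root position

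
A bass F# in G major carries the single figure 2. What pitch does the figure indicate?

Counting 1 letter step above F# lands on G; in G major, that letter is G.

G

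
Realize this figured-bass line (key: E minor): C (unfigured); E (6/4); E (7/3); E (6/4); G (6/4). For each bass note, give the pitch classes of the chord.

C (5/3): C, E, G.
E (6/4): E, A, C.
E (7/5/3): E, G, B, D.
E (6/4): E, A, C.
G (6/4): G, C, E.

C, E, G | E, A, C | E, G, B, D | E, A, C | G, C, E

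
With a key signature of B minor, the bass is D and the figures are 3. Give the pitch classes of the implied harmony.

The written figures 3 are shorthand for 5/3: the 5 is implied.
A third above D in this key is F#.
A fifth above D in this key is A.
Together with the bass D, this spells D major in root position.

D, F#, A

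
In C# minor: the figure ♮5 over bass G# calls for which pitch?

D

Counting 4 letter steps above G# lands on D; in C# minor, that letter is D#.
The ♮5 figure makes it natural, giving D.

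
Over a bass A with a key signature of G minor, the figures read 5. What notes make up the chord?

A, C, Eb

The written figures 5 are shorthand for 5/3: the 3 is implied.
A third above A in this key is C.
A fifth above A in this key is Eb.
Together with the bass A, this spells A diminished in root position.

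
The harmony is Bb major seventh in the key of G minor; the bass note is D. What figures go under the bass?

D is the third of Bb major seventh, so the chord is in first inversion.
A seventh chord in first inversion is figured 6/5/3, conventionally abbreviated 6/5.

6/5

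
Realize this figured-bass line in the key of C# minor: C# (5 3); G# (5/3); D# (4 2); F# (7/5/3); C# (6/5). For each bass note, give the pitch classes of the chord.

C#, E, G# | G#, B, D# | D#, E, G#, B | F#, A, C#, E | C#, E, G#, A

C# (5/3): C#, E, G#.
G# (5/3): G#, B, D#.
D# (6/4/2): D#, E, G#, B.
F# (7/5/3): F#, A, C#, E.
C# (6/5/3): C#, E, G#, A.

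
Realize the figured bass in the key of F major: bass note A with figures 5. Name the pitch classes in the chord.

The written figures 5 are shorthand for 5/3: the 3 is implied.
A third above A in this key is C.
A fifth above A in this key is E.
Together with the bass A, this spells A minor in root position.

A, C, E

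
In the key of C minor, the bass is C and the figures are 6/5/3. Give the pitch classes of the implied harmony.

C, Eb, G, Ab

A third above C in this key is Eb.
A fifth above C in this key is G.
A sixth above C in this key is Ab.
Together with the bass C, this spells Ab major seventh in first inversion.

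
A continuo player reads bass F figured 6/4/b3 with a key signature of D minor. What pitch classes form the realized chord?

A third above F in this key is A, lowered to Ab by the flat.
A fourth above F in this key is Bb.
A sixth above F in this key is D.
Together with the bass F, this spells Bb dominant seventh in second inversion.

F, Ab, Bb, D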